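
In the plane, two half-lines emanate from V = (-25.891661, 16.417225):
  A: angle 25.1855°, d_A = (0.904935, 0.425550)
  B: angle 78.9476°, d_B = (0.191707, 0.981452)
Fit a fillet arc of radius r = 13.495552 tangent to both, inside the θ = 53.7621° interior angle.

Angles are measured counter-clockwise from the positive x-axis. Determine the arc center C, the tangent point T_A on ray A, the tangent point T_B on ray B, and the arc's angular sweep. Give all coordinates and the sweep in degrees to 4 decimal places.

bisector direction at 52.0665° = (0.614746,0.788725)
center distance |VC| = r/sin(θ/2) = 13.495552/sin(26.8810°) = 29.848189
C = V + |VC|·bis = (-7.5426,39.9592)
T_A = V + ((C−V)·d_A)·d_A = V + 26.6230·d_A = (-1.7996,27.7467)
T_B = V + ((C−V)·d_B)·d_B = V + 26.6230·d_B = (-20.7879,42.5464)
sweep = 180° − θ = 126.2379°

center=(-7.5426,39.9592) T_A=(-1.7996,27.7467) T_B=(-20.7879,42.5464) sweep=126.2379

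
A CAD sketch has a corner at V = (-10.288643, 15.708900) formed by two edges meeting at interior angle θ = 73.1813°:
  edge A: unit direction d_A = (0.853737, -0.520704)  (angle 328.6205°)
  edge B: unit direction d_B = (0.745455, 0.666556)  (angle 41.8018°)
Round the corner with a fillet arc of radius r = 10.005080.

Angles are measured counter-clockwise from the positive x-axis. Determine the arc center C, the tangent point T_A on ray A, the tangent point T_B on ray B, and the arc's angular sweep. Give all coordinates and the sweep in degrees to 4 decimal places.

center=(6.4264,17.2334) T_A=(1.2167,8.6917) T_B=(-0.2426,24.6917) sweep=106.8187

bisector direction at 5.2111° = (0.995867,0.090826)
center distance |VC| = r/sin(θ/2) = 10.005080/sin(36.5906°) = 16.784404
C = V + |VC|·bis = (6.4264,17.2334)
T_A = V + ((C−V)·d_A)·d_A = V + 13.4764·d_A = (1.2167,8.6917)
T_B = V + ((C−V)·d_B)·d_B = V + 13.4764·d_B = (-0.2426,24.6917)
sweep = 180° − θ = 106.8187°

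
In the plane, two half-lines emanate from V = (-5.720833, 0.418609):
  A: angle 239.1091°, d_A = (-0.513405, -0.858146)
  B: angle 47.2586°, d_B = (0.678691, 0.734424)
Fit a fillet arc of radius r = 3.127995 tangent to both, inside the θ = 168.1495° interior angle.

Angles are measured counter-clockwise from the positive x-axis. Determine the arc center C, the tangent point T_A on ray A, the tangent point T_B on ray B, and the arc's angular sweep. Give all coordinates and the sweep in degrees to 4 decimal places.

bisector direction at 323.1839° = (0.800562,-0.599249)
center distance |VC| = r/sin(θ/2) = 3.127995/sin(84.0747°) = 3.144796
C = V + |VC|·bis = (-3.2032,-1.4659)
T_A = V + ((C−V)·d_A)·d_A = V + 0.3246·d_A = (-5.8875,0.1400)
T_B = V + ((C−V)·d_B)·d_B = V + 0.3246·d_B = (-5.5005,0.6570)
sweep = 180° − θ = 11.8505°

center=(-3.2032,-1.4659) T_A=(-5.8875,0.1400) T_B=(-5.5005,0.6570) sweep=11.8505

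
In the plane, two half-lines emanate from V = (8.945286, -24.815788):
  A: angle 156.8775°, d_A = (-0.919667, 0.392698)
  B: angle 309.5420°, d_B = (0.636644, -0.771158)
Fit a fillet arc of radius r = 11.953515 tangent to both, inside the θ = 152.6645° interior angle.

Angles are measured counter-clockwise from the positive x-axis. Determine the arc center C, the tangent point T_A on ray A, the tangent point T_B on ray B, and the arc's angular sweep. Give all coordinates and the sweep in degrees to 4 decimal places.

bisector direction at 233.2097° = (-0.598887,-0.800833)
center distance |VC| = r/sin(θ/2) = 11.953515/sin(76.3323°) = 12.301876
C = V + |VC|·bis = (1.5778,-34.6675)
T_A = V + ((C−V)·d_A)·d_A = V + 2.9068·d_A = (6.2720,-23.6743)
T_B = V + ((C−V)·d_B)·d_B = V + 2.9068·d_B = (10.7959,-27.0574)
sweep = 180° − θ = 27.3355°

center=(1.5778,-34.6675) T_A=(6.2720,-23.6743) T_B=(10.7959,-27.0574) sweep=27.3355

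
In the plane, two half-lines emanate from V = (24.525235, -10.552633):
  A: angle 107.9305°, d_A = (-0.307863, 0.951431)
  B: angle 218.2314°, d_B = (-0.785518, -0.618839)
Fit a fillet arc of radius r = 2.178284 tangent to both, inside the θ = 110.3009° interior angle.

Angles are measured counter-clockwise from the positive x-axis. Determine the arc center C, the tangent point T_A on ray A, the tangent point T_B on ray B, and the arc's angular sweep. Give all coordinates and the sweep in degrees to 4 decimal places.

center=(21.9858,-9.7802) T_A=(24.0583,-9.1096) T_B=(23.3338,-11.4913) sweep=69.6991

bisector direction at 163.0810° = (-0.956717,0.291020)
center distance |VC| = r/sin(θ/2) = 2.178284/sin(55.1504°) = 2.654323
C = V + |VC|·bis = (21.9858,-9.7802)
T_A = V + ((C−V)·d_A)·d_A = V + 1.5167·d_A = (24.0583,-9.1096)
T_B = V + ((C−V)·d_B)·d_B = V + 1.5167·d_B = (23.3338,-11.4913)
sweep = 180° − θ = 69.6991°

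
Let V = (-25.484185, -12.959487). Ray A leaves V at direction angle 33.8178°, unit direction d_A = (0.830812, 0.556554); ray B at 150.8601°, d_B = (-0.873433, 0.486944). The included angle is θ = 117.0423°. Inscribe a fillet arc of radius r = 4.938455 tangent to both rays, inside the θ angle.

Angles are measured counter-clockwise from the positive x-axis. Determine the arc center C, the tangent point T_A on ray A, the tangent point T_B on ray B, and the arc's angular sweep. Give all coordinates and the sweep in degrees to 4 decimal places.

center=(-25.7205,-7.1737) T_A=(-22.9720,-11.2766) T_B=(-28.1253,-11.4871) sweep=62.9577

bisector direction at 92.3389° = (-0.040811,0.999167)
center distance |VC| = r/sin(θ/2) = 4.938455/sin(58.5211°) = 5.790647
C = V + |VC|·bis = (-25.7205,-7.1737)
T_A = V + ((C−V)·d_A)·d_A = V + 3.0238·d_A = (-22.9720,-11.2766)
T_B = V + ((C−V)·d_B)·d_B = V + 3.0238·d_B = (-28.1253,-11.4871)
sweep = 180° − θ = 62.9577°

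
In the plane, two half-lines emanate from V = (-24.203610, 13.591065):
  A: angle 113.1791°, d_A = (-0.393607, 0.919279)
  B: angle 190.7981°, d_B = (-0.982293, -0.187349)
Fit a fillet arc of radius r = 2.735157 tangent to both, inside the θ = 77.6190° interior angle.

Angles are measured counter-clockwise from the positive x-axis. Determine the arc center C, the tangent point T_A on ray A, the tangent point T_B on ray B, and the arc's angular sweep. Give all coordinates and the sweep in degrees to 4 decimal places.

bisector direction at 151.9886° = (-0.882854,0.469647)
center distance |VC| = r/sin(θ/2) = 2.735157/sin(38.8095°) = 4.364150
C = V + |VC|·bis = (-28.0565,15.6407)
T_A = V + ((C−V)·d_A)·d_A = V + 3.4007·d_A = (-25.5421,16.7173)
T_B = V + ((C−V)·d_B)·d_B = V + 3.4007·d_B = (-27.5441,12.9539)
sweep = 180° − θ = 102.3810°

center=(-28.0565,15.6407) T_A=(-25.5421,16.7173) T_B=(-27.5441,12.9539) sweep=102.3810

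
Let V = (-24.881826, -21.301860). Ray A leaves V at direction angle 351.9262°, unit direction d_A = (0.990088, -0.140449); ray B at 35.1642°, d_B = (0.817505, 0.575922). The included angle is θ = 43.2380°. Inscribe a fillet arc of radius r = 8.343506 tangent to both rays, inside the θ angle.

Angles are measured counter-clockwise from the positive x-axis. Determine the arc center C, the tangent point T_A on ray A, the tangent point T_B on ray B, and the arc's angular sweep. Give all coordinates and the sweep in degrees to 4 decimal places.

center=(-2.8658,-15.9979) T_A=(-4.0376,-24.2587) T_B=(-7.6710,-9.1770) sweep=136.7620

bisector direction at 13.5452° = (0.972185,0.234212)
center distance |VC| = r/sin(θ/2) = 8.343506/sin(21.6190°) = 22.645933
C = V + |VC|·bis = (-2.8658,-15.9979)
T_A = V + ((C−V)·d_A)·d_A = V + 21.0529·d_A = (-4.0376,-24.2587)
T_B = V + ((C−V)·d_B)·d_B = V + 21.0529·d_B = (-7.6710,-9.1770)
sweep = 180° − θ = 136.7620°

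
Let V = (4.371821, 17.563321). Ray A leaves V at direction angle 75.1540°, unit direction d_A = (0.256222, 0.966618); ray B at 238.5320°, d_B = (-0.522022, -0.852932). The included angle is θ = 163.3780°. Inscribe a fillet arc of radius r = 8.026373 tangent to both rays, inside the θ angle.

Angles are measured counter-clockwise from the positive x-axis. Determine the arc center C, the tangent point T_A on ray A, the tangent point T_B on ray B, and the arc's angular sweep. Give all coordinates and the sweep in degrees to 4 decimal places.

bisector direction at 156.8430° = (-0.919431,0.393252)
center distance |VC| = r/sin(θ/2) = 8.026373/sin(81.6890°) = 8.111560
C = V + |VC|·bis = (-3.0862,20.7532)
T_A = V + ((C−V)·d_A)·d_A = V + 1.1725·d_A = (4.6722,18.6967)
T_B = V + ((C−V)·d_B)·d_B = V + 1.1725·d_B = (3.7598,16.5633)
sweep = 180° − θ = 16.6220°

center=(-3.0862,20.7532) T_A=(4.6722,18.6967) T_B=(3.7598,16.5633) sweep=16.6220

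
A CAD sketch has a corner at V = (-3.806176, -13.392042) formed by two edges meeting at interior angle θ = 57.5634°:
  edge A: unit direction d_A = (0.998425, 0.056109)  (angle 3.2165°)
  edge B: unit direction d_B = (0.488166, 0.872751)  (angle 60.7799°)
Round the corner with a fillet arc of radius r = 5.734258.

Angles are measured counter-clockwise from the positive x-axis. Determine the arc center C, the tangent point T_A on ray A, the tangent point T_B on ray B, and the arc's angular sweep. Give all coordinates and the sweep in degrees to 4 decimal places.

bisector direction at 31.9982° = (0.848065,0.529893)
center distance |VC| = r/sin(θ/2) = 5.734258/sin(28.7817°) = 11.909804
C = V + |VC|·bis = (6.2941,-7.0811)
T_A = V + ((C−V)·d_A)·d_A = V + 10.4385·d_A = (6.6159,-12.8063)
T_B = V + ((C−V)·d_B)·d_B = V + 10.4385·d_B = (1.2895,-4.2819)
sweep = 180° − θ = 122.4366°

center=(6.2941,-7.0811) T_A=(6.6159,-12.8063) T_B=(1.2895,-4.2819) sweep=122.4366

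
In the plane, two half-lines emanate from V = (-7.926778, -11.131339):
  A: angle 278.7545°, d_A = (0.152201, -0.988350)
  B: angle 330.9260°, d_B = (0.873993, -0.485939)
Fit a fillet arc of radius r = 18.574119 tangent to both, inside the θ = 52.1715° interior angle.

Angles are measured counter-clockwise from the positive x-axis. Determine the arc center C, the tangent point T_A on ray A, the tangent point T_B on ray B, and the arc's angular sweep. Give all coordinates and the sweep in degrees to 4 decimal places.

bisector direction at 304.8402° = (0.571290,-0.820748)
center distance |VC| = r/sin(θ/2) = 18.574119/sin(26.0858°) = 42.241190
C = V + |VC|·bis = (16.2052,-45.8007)
T_A = V + ((C−V)·d_A)·d_A = V + 37.9384·d_A = (-2.1525,-48.6277)
T_B = V + ((C−V)·d_B)·d_B = V + 37.9384·d_B = (25.2311,-29.5671)
sweep = 180° − θ = 127.8285°

center=(16.2052,-45.8007) T_A=(-2.1525,-48.6277) T_B=(25.2311,-29.5671) sweep=127.8285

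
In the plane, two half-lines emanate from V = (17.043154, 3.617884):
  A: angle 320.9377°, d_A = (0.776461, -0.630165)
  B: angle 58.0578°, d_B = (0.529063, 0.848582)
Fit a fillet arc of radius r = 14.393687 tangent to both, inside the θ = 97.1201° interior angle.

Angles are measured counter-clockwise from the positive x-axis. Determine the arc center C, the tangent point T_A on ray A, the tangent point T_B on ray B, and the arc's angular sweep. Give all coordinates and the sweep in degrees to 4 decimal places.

center=(35.9805,6.7861) T_A=(26.9101,-4.3900) T_B=(23.7663,14.4013) sweep=82.8799

bisector direction at 9.4977° = (0.986292,0.165009)
center distance |VC| = r/sin(θ/2) = 14.393687/sin(48.5600°) = 19.200549
C = V + |VC|·bis = (35.9805,6.7861)
T_A = V + ((C−V)·d_A)·d_A = V + 12.7076·d_A = (26.9101,-4.3900)
T_B = V + ((C−V)·d_B)·d_B = V + 12.7076·d_B = (23.7663,14.4013)
sweep = 180° − θ = 82.8799°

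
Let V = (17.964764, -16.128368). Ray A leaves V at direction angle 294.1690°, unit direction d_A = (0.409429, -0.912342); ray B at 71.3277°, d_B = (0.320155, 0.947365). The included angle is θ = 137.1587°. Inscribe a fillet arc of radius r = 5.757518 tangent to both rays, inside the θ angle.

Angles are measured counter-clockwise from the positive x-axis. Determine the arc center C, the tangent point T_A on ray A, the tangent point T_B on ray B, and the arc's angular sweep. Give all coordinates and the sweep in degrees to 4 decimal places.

center=(24.1424,-15.8318) T_A=(18.8896,-18.1891) T_B=(18.6879,-13.9885) sweep=42.8413

bisector direction at 2.7484° = (0.998850,0.047949)
center distance |VC| = r/sin(θ/2) = 5.757518/sin(68.5794°) = 6.184733
C = V + |VC|·bis = (24.1424,-15.8318)
T_A = V + ((C−V)·d_A)·d_A = V + 2.2587·d_A = (18.8896,-18.1891)
T_B = V + ((C−V)·d_B)·d_B = V + 2.2587·d_B = (18.6879,-13.9885)
sweep = 180° − θ = 42.8413°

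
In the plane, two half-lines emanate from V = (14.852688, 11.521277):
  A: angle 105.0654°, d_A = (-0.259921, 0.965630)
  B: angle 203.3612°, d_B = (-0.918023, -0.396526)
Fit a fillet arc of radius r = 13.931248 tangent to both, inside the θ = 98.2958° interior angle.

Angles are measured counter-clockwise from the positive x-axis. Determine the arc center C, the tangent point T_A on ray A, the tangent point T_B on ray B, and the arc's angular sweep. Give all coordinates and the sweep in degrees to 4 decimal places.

bisector direction at 154.2133° = (-0.900420,0.435022)
center distance |VC| = r/sin(θ/2) = 13.931248/sin(49.1479°) = 18.417818
C = V + |VC|·bis = (-1.7311,19.5334)
T_A = V + ((C−V)·d_A)·d_A = V + 12.0473·d_A = (11.7213,23.1545)
T_B = V + ((C−V)·d_B)·d_B = V + 12.0473·d_B = (3.7930,6.7442)
sweep = 180° − θ = 81.7042°

center=(-1.7311,19.5334) T_A=(11.7213,23.1545) T_B=(3.7930,6.7442) sweep=81.7042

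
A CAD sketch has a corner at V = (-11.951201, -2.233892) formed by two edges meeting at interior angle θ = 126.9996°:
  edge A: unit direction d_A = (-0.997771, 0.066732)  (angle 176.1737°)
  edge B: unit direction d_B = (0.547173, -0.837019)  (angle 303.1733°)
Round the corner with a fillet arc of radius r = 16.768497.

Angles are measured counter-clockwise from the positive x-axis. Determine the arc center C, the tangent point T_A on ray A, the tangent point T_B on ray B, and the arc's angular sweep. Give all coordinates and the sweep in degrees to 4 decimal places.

bisector direction at 239.6735° = (-0.504927,-0.863162)
center distance |VC| = r/sin(θ/2) = 16.768497/sin(63.4998°) = 18.737158
C = V + |VC|·bis = (-21.4121,-18.4071)
T_A = V + ((C−V)·d_A)·d_A = V + 8.3605·d_A = (-20.2931,-1.6760)
T_B = V + ((C−V)·d_B)·d_B = V + 8.3605·d_B = (-7.3765,-9.2318)
sweep = 180° − θ = 53.0004°

center=(-21.4121,-18.4071) T_A=(-20.2931,-1.6760) T_B=(-7.3765,-9.2318) sweep=53.0004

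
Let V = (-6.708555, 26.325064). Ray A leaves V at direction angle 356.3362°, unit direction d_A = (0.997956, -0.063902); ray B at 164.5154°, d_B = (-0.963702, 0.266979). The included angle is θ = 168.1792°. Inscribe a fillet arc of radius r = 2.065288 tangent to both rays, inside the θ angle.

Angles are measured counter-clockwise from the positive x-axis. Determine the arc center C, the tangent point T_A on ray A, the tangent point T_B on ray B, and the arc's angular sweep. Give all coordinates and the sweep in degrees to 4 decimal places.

center=(-6.3632,28.3725) T_A=(-6.4952,26.3114) T_B=(-6.9146,26.3821) sweep=11.8208

bisector direction at 80.4258° = (0.166325,0.986071)
center distance |VC| = r/sin(θ/2) = 2.065288/sin(84.0896°) = 2.076325
C = V + |VC|·bis = (-6.3632,28.3725)
T_A = V + ((C−V)·d_A)·d_A = V + 0.2138·d_A = (-6.4952,26.3114)
T_B = V + ((C−V)·d_B)·d_B = V + 0.2138·d_B = (-6.9146,26.3821)
sweep = 180° − θ = 11.8208°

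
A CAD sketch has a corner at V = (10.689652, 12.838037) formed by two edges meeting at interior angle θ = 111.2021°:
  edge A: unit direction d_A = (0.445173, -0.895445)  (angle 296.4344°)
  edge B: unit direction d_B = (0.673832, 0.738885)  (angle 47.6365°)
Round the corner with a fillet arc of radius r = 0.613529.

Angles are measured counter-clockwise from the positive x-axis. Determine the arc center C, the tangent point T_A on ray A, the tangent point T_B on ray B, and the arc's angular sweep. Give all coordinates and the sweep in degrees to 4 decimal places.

bisector direction at 352.0354° = (0.990354,-0.138560)
center distance |VC| = r/sin(θ/2) = 0.613529/sin(55.6011°) = 0.743560
C = V + |VC|·bis = (11.4260,12.7350)
T_A = V + ((C−V)·d_A)·d_A = V + 0.4201·d_A = (10.8767,12.4619)
T_B = V + ((C−V)·d_B)·d_B = V + 0.4201·d_B = (10.9727,13.1484)
sweep = 180° − θ = 68.7979°

center=(11.4260,12.7350) T_A=(10.8767,12.4619) T_B=(10.9727,13.1484) sweep=68.7979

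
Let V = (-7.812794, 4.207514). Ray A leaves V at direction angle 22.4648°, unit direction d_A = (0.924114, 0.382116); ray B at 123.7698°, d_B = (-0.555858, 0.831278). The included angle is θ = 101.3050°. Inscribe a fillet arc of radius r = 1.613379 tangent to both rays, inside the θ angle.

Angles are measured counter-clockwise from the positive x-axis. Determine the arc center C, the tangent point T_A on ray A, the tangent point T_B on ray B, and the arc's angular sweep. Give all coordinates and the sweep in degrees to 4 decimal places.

bisector direction at 73.1173° = (0.290413,0.956901)
center distance |VC| = r/sin(θ/2) = 1.613379/sin(50.6525°) = 2.086316
C = V + |VC|·bis = (-7.2069,6.2039)
T_A = V + ((C−V)·d_A)·d_A = V + 1.3228·d_A = (-6.5904,4.7130)
T_B = V + ((C−V)·d_B)·d_B = V + 1.3228·d_B = (-8.5481,5.3071)
sweep = 180° − θ = 78.6950°

center=(-7.2069,6.2039) T_A=(-6.5904,4.7130) T_B=(-8.5481,5.3071) sweep=78.6950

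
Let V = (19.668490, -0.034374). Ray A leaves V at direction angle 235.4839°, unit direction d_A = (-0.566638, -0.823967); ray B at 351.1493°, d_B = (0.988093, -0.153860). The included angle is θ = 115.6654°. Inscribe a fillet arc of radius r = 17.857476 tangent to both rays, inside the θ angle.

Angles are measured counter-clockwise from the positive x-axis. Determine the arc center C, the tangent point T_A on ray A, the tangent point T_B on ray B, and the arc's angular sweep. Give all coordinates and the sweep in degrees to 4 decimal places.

bisector direction at 293.3166° = (0.395812,-0.918332)
center distance |VC| = r/sin(θ/2) = 17.857476/sin(57.8327°) = 21.095731
C = V + |VC|·bis = (28.0184,-19.4073)
T_A = V + ((C−V)·d_A)·d_A = V + 11.2312·d_A = (13.3045,-9.2885)
T_B = V + ((C−V)·d_B)·d_B = V + 11.2312·d_B = (30.7660,-1.7624)
sweep = 180° − θ = 64.3346°

center=(28.0184,-19.4073) T_A=(13.3045,-9.2885) T_B=(30.7660,-1.7624) sweep=64.3346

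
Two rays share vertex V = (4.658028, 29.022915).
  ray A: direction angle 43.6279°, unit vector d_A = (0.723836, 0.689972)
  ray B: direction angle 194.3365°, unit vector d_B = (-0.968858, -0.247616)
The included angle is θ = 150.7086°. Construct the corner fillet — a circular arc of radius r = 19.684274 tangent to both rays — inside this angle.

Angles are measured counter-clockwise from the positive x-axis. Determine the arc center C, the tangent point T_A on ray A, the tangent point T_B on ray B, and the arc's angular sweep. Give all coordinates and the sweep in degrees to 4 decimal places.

bisector direction at 118.9822° = (-0.484538,0.874770)
center distance |VC| = r/sin(θ/2) = 19.684274/sin(75.3543°) = 20.345339
C = V + |VC|·bis = (-5.2001,46.8204)
T_A = V + ((C−V)·d_A)·d_A = V + 5.1441·d_A = (8.3815,32.5722)
T_B = V + ((C−V)·d_B)·d_B = V + 5.1441·d_B = (-0.3259,27.7491)
sweep = 180° − θ = 29.2914°

center=(-5.2001,46.8204) T_A=(8.3815,32.5722) T_B=(-0.3259,27.7491) sweep=29.2914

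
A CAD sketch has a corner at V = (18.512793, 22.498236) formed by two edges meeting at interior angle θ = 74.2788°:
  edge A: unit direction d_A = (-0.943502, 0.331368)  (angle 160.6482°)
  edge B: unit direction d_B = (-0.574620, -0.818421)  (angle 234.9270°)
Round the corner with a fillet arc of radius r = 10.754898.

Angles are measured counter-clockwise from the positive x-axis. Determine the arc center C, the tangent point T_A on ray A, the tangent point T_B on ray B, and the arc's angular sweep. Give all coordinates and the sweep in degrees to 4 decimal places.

center=(1.5510,17.0565) T_A=(5.1149,27.2037) T_B=(10.3531,10.8765) sweep=105.7212

bisector direction at 197.7876° = (-0.952196,-0.305489)
center distance |VC| = r/sin(θ/2) = 10.754898/sin(37.1394°) = 17.813309
C = V + |VC|·bis = (1.5510,17.0565)
T_A = V + ((C−V)·d_A)·d_A = V + 14.2002·d_A = (5.1149,27.2037)
T_B = V + ((C−V)·d_B)·d_B = V + 14.2002·d_B = (10.3531,10.8765)
sweep = 180° − θ = 105.7212°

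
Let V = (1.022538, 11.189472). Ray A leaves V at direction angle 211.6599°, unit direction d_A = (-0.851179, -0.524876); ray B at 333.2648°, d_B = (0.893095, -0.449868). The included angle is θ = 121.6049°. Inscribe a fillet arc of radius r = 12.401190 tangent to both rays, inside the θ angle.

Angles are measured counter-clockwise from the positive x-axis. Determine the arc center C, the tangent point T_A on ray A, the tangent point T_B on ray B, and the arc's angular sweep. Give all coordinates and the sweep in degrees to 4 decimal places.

bisector direction at 272.4624° = (0.042963,-0.999077)
center distance |VC| = r/sin(θ/2) = 12.401190/sin(60.8025°) = 14.206186
C = V + |VC|·bis = (1.6329,-3.0036)
T_A = V + ((C−V)·d_A)·d_A = V + 6.9301·d_A = (-4.8762,7.5520)
T_B = V + ((C−V)·d_B)·d_B = V + 6.9301·d_B = (7.2118,8.0718)
sweep = 180° − θ = 58.3951°

center=(1.6329,-3.0036) T_A=(-4.8762,7.5520) T_B=(7.2118,8.0718) sweep=58.3951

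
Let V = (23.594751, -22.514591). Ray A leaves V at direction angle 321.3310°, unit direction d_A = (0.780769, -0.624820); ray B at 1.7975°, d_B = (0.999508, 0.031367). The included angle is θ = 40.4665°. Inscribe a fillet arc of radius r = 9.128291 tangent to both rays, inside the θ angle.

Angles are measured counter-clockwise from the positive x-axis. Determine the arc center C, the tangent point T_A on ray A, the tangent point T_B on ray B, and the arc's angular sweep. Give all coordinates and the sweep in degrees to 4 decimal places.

center=(48.6345,-30.8616) T_A=(42.9310,-37.9886) T_B=(48.3482,-21.7378) sweep=139.5335

bisector direction at 341.5643° = (0.948679,-0.316241)
center distance |VC| = r/sin(θ/2) = 9.128291/sin(20.2333°) = 26.394338
C = V + |VC|·bis = (48.6345,-30.8616)
T_A = V + ((C−V)·d_A)·d_A = V + 24.7656·d_A = (42.9310,-37.9886)
T_B = V + ((C−V)·d_B)·d_B = V + 24.7656·d_B = (48.3482,-21.7378)
sweep = 180° − θ = 139.5335°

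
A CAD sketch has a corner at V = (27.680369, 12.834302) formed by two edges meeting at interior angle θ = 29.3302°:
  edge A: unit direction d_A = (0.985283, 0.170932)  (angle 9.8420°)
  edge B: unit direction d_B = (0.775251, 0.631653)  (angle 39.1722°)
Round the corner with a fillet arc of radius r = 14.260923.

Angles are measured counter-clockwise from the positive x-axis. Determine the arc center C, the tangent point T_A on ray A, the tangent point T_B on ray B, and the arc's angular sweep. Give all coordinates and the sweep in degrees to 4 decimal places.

center=(78.9353,36.2002) T_A=(81.3730,22.1492) T_B=(69.9274,47.2560) sweep=150.6698

bisector direction at 24.5071° = (0.909910,0.414806)
center distance |VC| = r/sin(θ/2) = 14.260923/sin(14.6651°) = 56.329721
C = V + |VC|·bis = (78.9353,36.2002)
T_A = V + ((C−V)·d_A)·d_A = V + 54.4946·d_A = (81.3730,22.1492)
T_B = V + ((C−V)·d_B)·d_B = V + 54.4946·d_B = (69.9274,47.2560)
sweep = 180° − θ = 150.6698°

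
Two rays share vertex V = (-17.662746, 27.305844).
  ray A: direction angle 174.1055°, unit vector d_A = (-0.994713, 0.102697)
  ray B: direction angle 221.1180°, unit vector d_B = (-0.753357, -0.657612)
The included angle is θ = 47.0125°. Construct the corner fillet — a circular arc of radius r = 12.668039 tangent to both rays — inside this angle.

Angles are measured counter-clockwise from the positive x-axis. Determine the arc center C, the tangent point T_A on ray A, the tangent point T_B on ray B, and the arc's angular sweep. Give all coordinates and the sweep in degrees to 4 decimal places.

center=(-47.9355,17.6959) T_A=(-46.6346,30.2970) T_B=(-39.6049,8.1524) sweep=132.9875

bisector direction at 197.6118° = (-0.953129,-0.302565)
center distance |VC| = r/sin(θ/2) = 12.668039/sin(23.5063°) = 31.761483
C = V + |VC|·bis = (-47.9355,17.6959)
T_A = V + ((C−V)·d_A)·d_A = V + 29.1258·d_A = (-46.6346,30.2970)
T_B = V + ((C−V)·d_B)·d_B = V + 29.1258·d_B = (-39.6049,8.1524)
sweep = 180° − θ = 132.9875°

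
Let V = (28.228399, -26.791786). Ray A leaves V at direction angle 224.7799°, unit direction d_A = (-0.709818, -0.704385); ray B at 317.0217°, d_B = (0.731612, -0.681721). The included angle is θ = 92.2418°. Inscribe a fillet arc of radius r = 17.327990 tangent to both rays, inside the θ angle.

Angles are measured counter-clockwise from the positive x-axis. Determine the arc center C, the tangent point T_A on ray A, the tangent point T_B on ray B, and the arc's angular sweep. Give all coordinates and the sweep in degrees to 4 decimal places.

center=(28.6063,-50.8286) T_A=(16.4008,-38.5289) T_B=(40.4192,-38.1513) sweep=87.7582

bisector direction at 270.9008° = (0.015721,-0.999876)
center distance |VC| = r/sin(θ/2) = 17.327990/sin(46.1209°) = 24.039808
C = V + |VC|·bis = (28.6063,-50.8286)
T_A = V + ((C−V)·d_A)·d_A = V + 16.6629·d_A = (16.4008,-38.5289)
T_B = V + ((C−V)·d_B)·d_B = V + 16.6629·d_B = (40.4192,-38.1513)
sweep = 180° − θ = 87.7582°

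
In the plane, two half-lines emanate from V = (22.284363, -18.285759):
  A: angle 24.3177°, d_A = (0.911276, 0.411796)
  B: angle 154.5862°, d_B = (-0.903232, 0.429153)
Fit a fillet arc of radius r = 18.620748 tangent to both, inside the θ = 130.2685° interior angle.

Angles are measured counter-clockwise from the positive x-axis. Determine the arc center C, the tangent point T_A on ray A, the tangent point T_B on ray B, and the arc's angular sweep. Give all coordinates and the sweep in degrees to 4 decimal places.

bisector direction at 89.4519° = (0.009565,0.999954)
center distance |VC| = r/sin(θ/2) = 18.620748/sin(65.1342°) = 20.523355
C = V + |VC|·bis = (22.4807,2.2367)
T_A = V + ((C−V)·d_A)·d_A = V + 8.6299·d_A = (30.1486,-14.7320)
T_B = V + ((C−V)·d_B)·d_B = V + 8.6299·d_B = (14.4895,-14.5822)
sweep = 180° − θ = 49.7315°

center=(22.4807,2.2367) T_A=(30.1486,-14.7320) T_B=(14.4895,-14.5822) sweep=49.7315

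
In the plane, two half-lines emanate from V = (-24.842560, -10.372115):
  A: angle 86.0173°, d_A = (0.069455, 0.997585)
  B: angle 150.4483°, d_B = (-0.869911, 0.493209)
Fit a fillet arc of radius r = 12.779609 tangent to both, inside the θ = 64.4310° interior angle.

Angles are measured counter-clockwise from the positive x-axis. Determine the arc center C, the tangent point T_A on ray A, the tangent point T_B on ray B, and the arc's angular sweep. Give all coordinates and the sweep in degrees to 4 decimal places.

center=(-36.1826,10.7480) T_A=(-23.4339,9.8604) T_B=(-42.4857,-0.3691) sweep=115.5690

bisector direction at 118.2328° = (-0.473055,0.881033)
center distance |VC| = r/sin(θ/2) = 12.779609/sin(32.2155°) = 23.972022
C = V + |VC|·bis = (-36.1826,10.7480)
T_A = V + ((C−V)·d_A)·d_A = V + 20.2815·d_A = (-23.4339,9.8604)
T_B = V + ((C−V)·d_B)·d_B = V + 20.2815·d_B = (-42.4857,-0.3691)
sweep = 180° − θ = 115.5690°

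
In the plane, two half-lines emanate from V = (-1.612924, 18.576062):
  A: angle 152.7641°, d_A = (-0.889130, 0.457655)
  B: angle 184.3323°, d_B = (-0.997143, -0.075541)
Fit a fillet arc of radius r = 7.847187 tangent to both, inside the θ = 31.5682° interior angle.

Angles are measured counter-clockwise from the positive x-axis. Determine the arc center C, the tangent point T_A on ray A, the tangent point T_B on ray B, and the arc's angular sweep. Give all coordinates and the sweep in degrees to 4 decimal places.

center=(-29.8872,24.3038) T_A=(-26.2959,31.2809) T_B=(-29.2944,16.4790) sweep=148.4318

bisector direction at 168.5482° = (-0.980092,0.198544)
center distance |VC| = r/sin(θ/2) = 7.847187/sin(15.7841°) = 28.848551
C = V + |VC|·bis = (-29.8872,24.3038)
T_A = V + ((C−V)·d_A)·d_A = V + 27.7608·d_A = (-26.2959,31.2809)
T_B = V + ((C−V)·d_B)·d_B = V + 27.7608·d_B = (-29.2944,16.4790)
sweep = 180° − θ = 148.4318°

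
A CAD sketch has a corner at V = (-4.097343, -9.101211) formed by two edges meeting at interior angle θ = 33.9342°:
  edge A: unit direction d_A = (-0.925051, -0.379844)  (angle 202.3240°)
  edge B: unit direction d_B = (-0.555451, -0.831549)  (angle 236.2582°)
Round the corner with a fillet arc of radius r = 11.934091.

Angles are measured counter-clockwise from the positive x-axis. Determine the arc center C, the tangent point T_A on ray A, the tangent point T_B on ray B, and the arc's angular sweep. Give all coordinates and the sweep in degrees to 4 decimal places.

bisector direction at 219.2911° = (-0.773939,-0.633261)
center distance |VC| = r/sin(θ/2) = 11.934091/sin(16.9671°) = 40.895029
C = V + |VC|·bis = (-35.7476,-34.9984)
T_A = V + ((C−V)·d_A)·d_A = V + 39.1150·d_A = (-40.2807,-23.9588)
T_B = V + ((C−V)·d_B)·d_B = V + 39.1150·d_B = (-25.8238,-41.6272)
sweep = 180° − θ = 146.0658°

center=(-35.7476,-34.9984) T_A=(-40.2807,-23.9588) T_B=(-25.8238,-41.6272) sweep=146.0658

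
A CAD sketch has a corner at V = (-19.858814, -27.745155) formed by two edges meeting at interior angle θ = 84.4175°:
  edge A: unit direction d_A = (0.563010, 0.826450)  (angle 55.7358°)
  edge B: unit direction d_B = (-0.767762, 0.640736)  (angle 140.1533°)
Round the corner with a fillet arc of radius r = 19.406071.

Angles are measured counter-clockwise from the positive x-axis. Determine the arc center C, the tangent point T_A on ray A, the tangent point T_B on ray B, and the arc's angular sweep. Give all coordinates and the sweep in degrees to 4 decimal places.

bisector direction at 97.9446° = (-0.138215,0.990402)
center distance |VC| = r/sin(θ/2) = 19.406071/sin(42.2088°) = 28.885229
C = V + |VC|·bis = (-23.8512,0.8628)
T_A = V + ((C−V)·d_A)·d_A = V + 21.3953·d_A = (-7.8130,-10.0630)
T_B = V + ((C−V)·d_B)·d_B = V + 21.3953·d_B = (-36.2853,-14.0364)
sweep = 180° − θ = 95.5825°

center=(-23.8512,0.8628) T_A=(-7.8130,-10.0630) T_B=(-36.2853,-14.0364) sweep=95.5825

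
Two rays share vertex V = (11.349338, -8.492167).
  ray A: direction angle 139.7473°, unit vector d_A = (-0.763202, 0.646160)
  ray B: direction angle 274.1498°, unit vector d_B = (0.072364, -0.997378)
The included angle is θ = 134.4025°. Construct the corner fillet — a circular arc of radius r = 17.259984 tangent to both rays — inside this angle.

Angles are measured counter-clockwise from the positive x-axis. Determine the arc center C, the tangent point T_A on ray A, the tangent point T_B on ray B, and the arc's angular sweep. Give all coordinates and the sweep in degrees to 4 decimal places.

center=(-5.3404,-16.9771) T_A=(5.8123,-3.8043) T_B=(11.8743,-15.7281) sweep=45.5975

bisector direction at 206.9485° = (-0.891414,-0.453190)
center distance |VC| = r/sin(θ/2) = 17.259984/sin(67.2013°) = 18.722763
C = V + |VC|·bis = (-5.3404,-16.9771)
T_A = V + ((C−V)·d_A)·d_A = V + 7.2550·d_A = (5.8123,-3.8043)
T_B = V + ((C−V)·d_B)·d_B = V + 7.2550·d_B = (11.8743,-15.7281)
sweep = 180° − θ = 45.5975°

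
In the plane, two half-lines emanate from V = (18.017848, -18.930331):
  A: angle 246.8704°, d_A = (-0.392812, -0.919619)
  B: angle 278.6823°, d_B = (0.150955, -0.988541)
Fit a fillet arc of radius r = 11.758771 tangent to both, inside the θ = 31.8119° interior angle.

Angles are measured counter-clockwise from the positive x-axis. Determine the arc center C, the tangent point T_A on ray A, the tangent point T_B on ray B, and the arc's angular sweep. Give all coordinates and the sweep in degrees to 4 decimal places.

bisector direction at 262.7764° = (-0.125743,-0.992063)
center distance |VC| = r/sin(θ/2) = 11.758771/sin(15.9060°) = 42.905969
C = V + |VC|·bis = (12.6227,-61.4958)
T_A = V + ((C−V)·d_A)·d_A = V + 41.2632·d_A = (1.8091,-56.8768)
T_B = V + ((C−V)·d_B)·d_B = V + 41.2632·d_B = (24.2468,-59.7207)
sweep = 180° − θ = 148.1881°

center=(12.6227,-61.4958) T_A=(1.8091,-56.8768) T_B=(24.2468,-59.7207) sweep=148.1881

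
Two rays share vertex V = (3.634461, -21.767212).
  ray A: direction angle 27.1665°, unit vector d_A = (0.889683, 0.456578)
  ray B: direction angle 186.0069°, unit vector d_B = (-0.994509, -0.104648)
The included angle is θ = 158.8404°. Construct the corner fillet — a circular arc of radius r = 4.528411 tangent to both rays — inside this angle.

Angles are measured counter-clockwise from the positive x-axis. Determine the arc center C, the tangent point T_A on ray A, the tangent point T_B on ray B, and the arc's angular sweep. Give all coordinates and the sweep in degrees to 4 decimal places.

center=(2.3194,-17.3522) T_A=(4.3870,-21.3810) T_B=(2.7933,-21.8557) sweep=21.1596

bisector direction at 106.5867° = (-0.285466,0.958389)
center distance |VC| = r/sin(θ/2) = 4.528411/sin(79.4202°) = 4.606725
C = V + |VC|·bis = (2.3194,-17.3522)
T_A = V + ((C−V)·d_A)·d_A = V + 0.8458·d_A = (4.3870,-21.3810)
T_B = V + ((C−V)·d_B)·d_B = V + 0.8458·d_B = (2.7933,-21.8557)
sweep = 180° − θ = 21.1596°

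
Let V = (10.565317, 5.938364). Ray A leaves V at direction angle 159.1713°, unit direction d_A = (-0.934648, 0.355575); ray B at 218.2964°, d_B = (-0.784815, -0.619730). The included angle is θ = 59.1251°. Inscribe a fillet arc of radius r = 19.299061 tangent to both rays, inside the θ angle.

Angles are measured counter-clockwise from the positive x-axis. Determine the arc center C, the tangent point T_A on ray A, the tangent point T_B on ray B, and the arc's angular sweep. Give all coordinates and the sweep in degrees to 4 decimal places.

center=(-28.0976,-0.0013) T_A=(-21.2354,18.0365) T_B=(-16.1374,-15.1475) sweep=120.8749

bisector direction at 188.7338° = (-0.988404,-0.151845)
center distance |VC| = r/sin(θ/2) = 19.299061/sin(29.5626°) = 39.116538
C = V + |VC|·bis = (-28.0976,-0.0013)
T_A = V + ((C−V)·d_A)·d_A = V + 34.0243·d_A = (-21.2354,18.0365)
T_B = V + ((C−V)·d_B)·d_B = V + 34.0243·d_B = (-16.1374,-15.1475)
sweep = 180° − θ = 120.8749°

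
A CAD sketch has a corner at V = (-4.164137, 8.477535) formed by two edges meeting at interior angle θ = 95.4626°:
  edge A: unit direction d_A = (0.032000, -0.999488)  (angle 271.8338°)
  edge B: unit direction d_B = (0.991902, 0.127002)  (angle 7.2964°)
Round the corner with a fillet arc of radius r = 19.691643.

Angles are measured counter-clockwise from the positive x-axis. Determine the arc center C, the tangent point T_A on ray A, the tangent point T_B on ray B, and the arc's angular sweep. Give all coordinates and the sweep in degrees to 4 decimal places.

bisector direction at 319.5651° = (0.761143,-0.648584)
center distance |VC| = r/sin(θ/2) = 19.691643/sin(47.7313°) = 26.610377
C = V + |VC|·bis = (16.0902,-8.7815)
T_A = V + ((C−V)·d_A)·d_A = V + 17.8984·d_A = (-3.5914,-9.4117)
T_B = V + ((C−V)·d_B)·d_B = V + 17.8984·d_B = (13.5893,10.7507)
sweep = 180° − θ = 84.5374°

center=(16.0902,-8.7815) T_A=(-3.5914,-9.4117) T_B=(13.5893,10.7507) sweep=84.5374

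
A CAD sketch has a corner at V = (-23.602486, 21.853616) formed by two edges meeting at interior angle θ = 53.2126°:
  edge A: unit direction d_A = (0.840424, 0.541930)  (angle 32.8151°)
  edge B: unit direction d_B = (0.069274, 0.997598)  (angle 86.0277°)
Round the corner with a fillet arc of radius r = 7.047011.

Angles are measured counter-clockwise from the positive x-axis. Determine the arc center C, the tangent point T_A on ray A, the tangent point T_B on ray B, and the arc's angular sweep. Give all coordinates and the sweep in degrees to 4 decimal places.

bisector direction at 59.4214° = (0.508720,0.860932)
center distance |VC| = r/sin(θ/2) = 7.047011/sin(26.6063°) = 15.734944
C = V + |VC|·bis = (-15.5978,35.4003)
T_A = V + ((C−V)·d_A)·d_A = V + 14.0687·d_A = (-11.7788,29.4779)
T_B = V + ((C−V)·d_B)·d_B = V + 14.0687·d_B = (-22.6279,35.8885)
sweep = 180° − θ = 126.7874°

center=(-15.5978,35.4003) T_A=(-11.7788,29.4779) T_B=(-22.6279,35.8885) sweep=126.7874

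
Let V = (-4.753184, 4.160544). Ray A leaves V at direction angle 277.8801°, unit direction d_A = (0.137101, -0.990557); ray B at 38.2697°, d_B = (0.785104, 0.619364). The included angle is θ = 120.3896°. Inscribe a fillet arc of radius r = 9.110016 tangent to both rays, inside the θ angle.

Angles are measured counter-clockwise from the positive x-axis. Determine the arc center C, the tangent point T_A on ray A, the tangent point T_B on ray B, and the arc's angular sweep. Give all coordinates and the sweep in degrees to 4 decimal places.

bisector direction at 338.0749° = (0.927673,-0.373394)
center distance |VC| = r/sin(θ/2) = 9.110016/sin(60.1948°) = 10.498793
C = V + |VC|·bis = (4.9863,0.2404)
T_A = V + ((C−V)·d_A)·d_A = V + 5.2185·d_A = (-4.0377,-1.0086)
T_B = V + ((C−V)·d_B)·d_B = V + 5.2185·d_B = (-0.6562,7.3927)
sweep = 180° − θ = 59.6104°

center=(4.9863,0.2404) T_A=(-4.0377,-1.0086) T_B=(-0.6562,7.3927) sweep=59.6104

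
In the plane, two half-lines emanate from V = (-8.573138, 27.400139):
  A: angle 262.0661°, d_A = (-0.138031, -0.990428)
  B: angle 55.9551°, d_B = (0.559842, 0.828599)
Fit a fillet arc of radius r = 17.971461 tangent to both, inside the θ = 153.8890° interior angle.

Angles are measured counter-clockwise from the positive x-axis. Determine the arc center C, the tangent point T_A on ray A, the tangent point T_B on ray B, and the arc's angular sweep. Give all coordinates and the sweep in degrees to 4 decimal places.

center=(8.6511,20.7920) T_A=(-9.1484,23.2727) T_B=(-6.2401,30.8532) sweep=26.1110

bisector direction at 339.0106° = (0.933647,-0.358195)
center distance |VC| = r/sin(θ/2) = 17.971461/sin(76.9445°) = 18.448319
C = V + |VC|·bis = (8.6511,20.7920)
T_A = V + ((C−V)·d_A)·d_A = V + 4.1674·d_A = (-9.1484,23.2727)
T_B = V + ((C−V)·d_B)·d_B = V + 4.1674·d_B = (-6.2401,30.8532)
sweep = 180° − θ = 26.1110°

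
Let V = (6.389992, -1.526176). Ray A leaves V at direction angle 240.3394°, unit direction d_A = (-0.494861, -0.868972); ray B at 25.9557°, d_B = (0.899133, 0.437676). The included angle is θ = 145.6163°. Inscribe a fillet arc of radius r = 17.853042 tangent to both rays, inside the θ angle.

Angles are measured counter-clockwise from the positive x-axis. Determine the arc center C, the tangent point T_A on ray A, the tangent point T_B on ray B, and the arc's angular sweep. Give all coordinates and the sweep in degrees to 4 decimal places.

center=(19.1703,-15.1609) T_A=(3.6565,-6.3261) T_B=(11.3565,0.8914) sweep=34.3837

bisector direction at 313.1476° = (0.683880,-0.729595)
center distance |VC| = r/sin(θ/2) = 17.853042/sin(72.8081°) = 18.688015
C = V + |VC|·bis = (19.1703,-15.1609)
T_A = V + ((C−V)·d_A)·d_A = V + 5.5237·d_A = (3.6565,-6.3261)
T_B = V + ((C−V)·d_B)·d_B = V + 5.5237·d_B = (11.3565,0.8914)
sweep = 180° − θ = 34.3837°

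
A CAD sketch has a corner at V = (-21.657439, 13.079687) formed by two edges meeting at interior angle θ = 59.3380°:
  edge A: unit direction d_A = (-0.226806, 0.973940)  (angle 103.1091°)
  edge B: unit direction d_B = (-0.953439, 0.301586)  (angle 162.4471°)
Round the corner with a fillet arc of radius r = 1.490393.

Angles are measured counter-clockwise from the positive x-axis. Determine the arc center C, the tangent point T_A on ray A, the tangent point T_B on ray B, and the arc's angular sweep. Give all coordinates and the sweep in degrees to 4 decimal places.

bisector direction at 132.7781° = (-0.679161,0.733990)
center distance |VC| = r/sin(θ/2) = 1.490393/sin(29.6690°) = 3.010964
C = V + |VC|·bis = (-23.7024,15.2897)
T_A = V + ((C−V)·d_A)·d_A = V + 2.6162·d_A = (-22.2508,15.6277)
T_B = V + ((C−V)·d_B)·d_B = V + 2.6162·d_B = (-24.1518,13.8687)
sweep = 180° − θ = 120.6620°

center=(-23.7024,15.2897) T_A=(-22.2508,15.6277) T_B=(-24.1518,13.8687) sweep=120.6620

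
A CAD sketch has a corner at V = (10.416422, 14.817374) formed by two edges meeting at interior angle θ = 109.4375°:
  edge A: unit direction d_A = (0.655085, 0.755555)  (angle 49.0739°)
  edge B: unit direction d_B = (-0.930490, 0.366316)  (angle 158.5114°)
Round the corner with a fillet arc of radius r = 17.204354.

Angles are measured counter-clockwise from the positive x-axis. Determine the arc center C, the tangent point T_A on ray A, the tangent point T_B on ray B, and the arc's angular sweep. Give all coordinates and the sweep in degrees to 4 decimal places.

bisector direction at 103.7927° = (-0.238409,0.971165)
center distance |VC| = r/sin(θ/2) = 17.204354/sin(54.7188°) = 21.075331
C = V + |VC|·bis = (5.3919,35.2850)
T_A = V + ((C−V)·d_A)·d_A = V + 12.1729·d_A = (18.3907,24.0147)
T_B = V + ((C−V)·d_B)·d_B = V + 12.1729·d_B = (-0.9104,19.2765)
sweep = 180° − θ = 70.5625°

center=(5.3919,35.2850) T_A=(18.3907,24.0147) T_B=(-0.9104,19.2765) sweep=70.5625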